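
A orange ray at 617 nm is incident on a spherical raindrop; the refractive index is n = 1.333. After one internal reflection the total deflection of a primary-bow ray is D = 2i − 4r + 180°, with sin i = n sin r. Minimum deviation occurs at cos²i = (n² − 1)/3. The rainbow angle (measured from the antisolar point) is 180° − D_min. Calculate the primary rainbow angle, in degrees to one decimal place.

cos²i = (1.77689 − 1)/3 = 0.25896; i = arccos(0.50888) = 59.410°.
sin r = sin 59.410°/1.333 = 0.64579; r = 40.225°.
D_min = 2·59.410° − 4·40.225° + 180° = 137.922°.
Rainbow angle = 180° − D_min = 42.078°.

42.1°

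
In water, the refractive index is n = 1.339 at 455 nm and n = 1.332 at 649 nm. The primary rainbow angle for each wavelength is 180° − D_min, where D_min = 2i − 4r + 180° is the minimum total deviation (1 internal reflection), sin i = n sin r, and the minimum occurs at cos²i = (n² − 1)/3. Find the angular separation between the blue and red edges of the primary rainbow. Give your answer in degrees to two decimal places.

1.01°

At 455 nm (n = 1.339): cos²i = 0.26431 → i = 59.062°, r = 39.834°, D_min = 138.786°, rainbow angle = 41.214°.
At 649 nm (n = 1.332): cos²i = 0.25807 → i = 59.469°, r = 40.290°, D_min = 137.776°, rainbow angle = 42.224°.
Angular width = |41.214° − 42.224°| = 1.010°.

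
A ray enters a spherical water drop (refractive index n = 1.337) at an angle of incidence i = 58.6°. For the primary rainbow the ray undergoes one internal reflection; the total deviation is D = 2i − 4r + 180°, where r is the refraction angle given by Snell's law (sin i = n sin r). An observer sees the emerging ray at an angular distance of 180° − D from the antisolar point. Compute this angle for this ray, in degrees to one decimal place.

41.5°

sin r = sin 58.6° / 1.337 = 0.8536/1.337 = 0.6384; r = 39.67°.
D = 2·58.6° − 4·39.67° + 180° = 117.20° − 158.69° + 180° = 138.51°.
Angle from antisolar point = 180° − D = 41.49°.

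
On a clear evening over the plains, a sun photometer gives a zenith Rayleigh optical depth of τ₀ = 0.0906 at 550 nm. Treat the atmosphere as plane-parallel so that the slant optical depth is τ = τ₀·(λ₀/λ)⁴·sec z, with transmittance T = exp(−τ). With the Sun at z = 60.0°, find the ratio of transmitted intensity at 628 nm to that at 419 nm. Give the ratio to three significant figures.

Airmass: sec 60.0° = 2.0000.
τ(628 nm) = 0.0906 × (550/628)⁴ × 2.0000 = 0.0906 × 0.5883 × 2.0000 = 0.1066.
τ(419 nm) = 0.0906 × (550/419)⁴ × 2.0000 = 0.0906 × 2.9689 × 2.0000 = 0.5380.
T(628)/T(419) = exp(τ_B − τ_A) = exp(0.4314) = 1.5394.

1.54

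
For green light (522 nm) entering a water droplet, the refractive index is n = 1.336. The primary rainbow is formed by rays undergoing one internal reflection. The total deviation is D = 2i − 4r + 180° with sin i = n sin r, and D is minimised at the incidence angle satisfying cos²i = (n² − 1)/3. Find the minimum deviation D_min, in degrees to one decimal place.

cos²i = (1.78490 − 1)/3 = 0.26163; i = arccos(0.51150) = 59.236°.
sin r = sin 59.236°/1.336 = 0.64318; r = 40.029°.
D_min = 2·59.236° − 4·40.029° + 180° = 138.356°.

138.4°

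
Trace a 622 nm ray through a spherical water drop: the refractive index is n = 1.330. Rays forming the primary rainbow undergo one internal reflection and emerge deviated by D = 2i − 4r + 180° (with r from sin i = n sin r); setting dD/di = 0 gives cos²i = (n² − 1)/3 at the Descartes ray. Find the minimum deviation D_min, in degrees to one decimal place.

137.5°

cos²i = (1.76890 − 1)/3 = 0.25630; i = arccos(0.50626) = 59.585°.
sin r = sin 59.585°/1.330 = 0.64841; r = 40.422°.
D_min = 2·59.585° − 4·40.422° + 180° = 137.484°.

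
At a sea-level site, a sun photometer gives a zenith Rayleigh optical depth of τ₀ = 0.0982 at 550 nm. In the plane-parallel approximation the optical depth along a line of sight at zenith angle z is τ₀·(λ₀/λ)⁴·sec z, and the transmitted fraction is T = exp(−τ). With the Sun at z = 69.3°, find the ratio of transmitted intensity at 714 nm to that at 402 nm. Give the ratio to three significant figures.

Airmass: sec 69.3° = 2.8291.
τ(714 nm) = 0.0982 × (550/714)⁴ × 2.8291 = 0.0982 × 0.3521 × 2.8291 = 0.0978.
τ(402 nm) = 0.0982 × (550/402)⁴ × 2.8291 = 0.0982 × 3.5039 × 2.8291 = 0.9734.
T(714)/T(402) = exp(τ_B − τ_A) = exp(0.8756) = 2.4003.

2.40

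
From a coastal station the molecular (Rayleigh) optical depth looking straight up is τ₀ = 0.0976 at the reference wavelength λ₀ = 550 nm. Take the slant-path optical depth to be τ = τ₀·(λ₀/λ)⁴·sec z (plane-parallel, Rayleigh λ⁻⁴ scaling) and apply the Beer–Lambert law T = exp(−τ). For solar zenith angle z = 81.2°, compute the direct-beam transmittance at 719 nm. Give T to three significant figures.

0.804

sec 81.2° = 6.5366.
τ = 0.0976 × (550/719)⁴ × 6.5366 = 0.0976 × 0.3424 × 6.5366 = 0.2184.
T = exp(−0.2184) = 0.8038.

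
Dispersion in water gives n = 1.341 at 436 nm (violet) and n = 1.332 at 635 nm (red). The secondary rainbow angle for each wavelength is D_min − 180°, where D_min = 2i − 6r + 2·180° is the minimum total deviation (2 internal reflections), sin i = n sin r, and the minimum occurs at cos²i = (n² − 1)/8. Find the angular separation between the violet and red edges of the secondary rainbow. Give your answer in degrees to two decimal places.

At 436 nm (n = 1.341): cos²i = 0.09979 → i = 71.586°, r = 45.034°, D_min = 232.966°, rainbow angle = 52.966°.
At 635 nm (n = 1.332): cos²i = 0.09678 → i = 71.875°, r = 45.520°, D_min = 230.628°, rainbow angle = 50.628°.
Angular width = |52.966° − 50.628°| = 2.337°.

2.34°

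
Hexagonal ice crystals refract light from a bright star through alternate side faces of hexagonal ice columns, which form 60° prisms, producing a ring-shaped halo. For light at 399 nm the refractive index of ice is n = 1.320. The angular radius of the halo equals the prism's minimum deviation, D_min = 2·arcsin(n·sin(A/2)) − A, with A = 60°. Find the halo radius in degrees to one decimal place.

22.6°

n·sin(A/2) = 1.320 × sin 30° = 1.320 × 0.5000 = 0.6600.
D_min = 2·arcsin(0.6600) − 60° = 2 × 41.300° − 60° = 22.600°.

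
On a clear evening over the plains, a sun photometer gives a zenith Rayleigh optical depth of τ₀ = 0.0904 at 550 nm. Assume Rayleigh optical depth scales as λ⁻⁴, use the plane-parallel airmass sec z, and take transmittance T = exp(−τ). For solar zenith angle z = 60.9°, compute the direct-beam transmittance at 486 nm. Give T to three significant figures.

0.737

sec 60.9° = 2.0562.
τ = 0.0904 × (550/486)⁴ × 2.0562 = 0.0904 × 1.6402 × 2.0562 = 0.3049.
T = exp(−0.3049) = 0.7372.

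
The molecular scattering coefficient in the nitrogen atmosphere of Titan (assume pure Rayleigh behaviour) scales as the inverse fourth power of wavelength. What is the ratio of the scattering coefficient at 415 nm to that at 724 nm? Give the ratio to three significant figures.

Rayleigh scattering ∝ λ⁻⁴, so the ratio of coefficients is the inverse fourth power of the wavelength ratio.
σ(415)/σ(724) = (724/415)⁴ = (1.7446)⁴ = 9.263.

9.26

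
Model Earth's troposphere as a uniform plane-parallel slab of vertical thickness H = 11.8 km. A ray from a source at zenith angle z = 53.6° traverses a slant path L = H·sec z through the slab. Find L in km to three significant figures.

19.9 km

sec z = 1/cos 53.6° = 1.6852.
L = 11.8 × 1.6852 = 19.885 km.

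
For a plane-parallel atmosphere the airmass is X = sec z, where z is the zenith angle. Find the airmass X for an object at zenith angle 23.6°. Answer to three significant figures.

1.09

X = sec z = 1/cos 23.6° = 1/0.9164 = 1.0913.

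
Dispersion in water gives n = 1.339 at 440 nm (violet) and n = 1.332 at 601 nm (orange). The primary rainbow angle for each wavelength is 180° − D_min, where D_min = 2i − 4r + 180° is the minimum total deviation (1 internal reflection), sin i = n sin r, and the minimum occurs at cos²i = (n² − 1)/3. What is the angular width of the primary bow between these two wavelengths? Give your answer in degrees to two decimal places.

1.01°

At 440 nm (n = 1.339): cos²i = 0.26431 → i = 59.062°, r = 39.834°, D_min = 138.786°, rainbow angle = 41.214°.
At 601 nm (n = 1.332): cos²i = 0.25807 → i = 59.469°, r = 40.290°, D_min = 137.776°, rainbow angle = 42.224°.
Angular width = |41.214° − 42.224°| = 1.010°.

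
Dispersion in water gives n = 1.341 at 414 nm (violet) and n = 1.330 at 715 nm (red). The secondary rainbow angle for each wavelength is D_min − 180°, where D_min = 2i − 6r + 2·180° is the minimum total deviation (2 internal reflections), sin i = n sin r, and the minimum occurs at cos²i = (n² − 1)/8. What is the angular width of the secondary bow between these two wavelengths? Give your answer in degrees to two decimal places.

2.86°

At 414 nm (n = 1.341): cos²i = 0.09979 → i = 71.586°, r = 45.034°, D_min = 232.966°, rainbow angle = 52.966°.
At 715 nm (n = 1.330): cos²i = 0.09611 → i = 71.940°, r = 45.630°, D_min = 230.101°, rainbow angle = 50.101°.
Angular width = |52.966° − 50.101°| = 2.865°.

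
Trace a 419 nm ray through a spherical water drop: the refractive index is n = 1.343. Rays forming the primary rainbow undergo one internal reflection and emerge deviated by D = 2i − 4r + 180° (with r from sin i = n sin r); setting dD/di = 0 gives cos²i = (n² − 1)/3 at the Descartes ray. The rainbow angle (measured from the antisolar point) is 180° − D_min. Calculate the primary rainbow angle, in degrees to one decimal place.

40.6°

cos²i = (1.80365 − 1)/3 = 0.26788; i = arccos(0.51757) = 58.830°.
sin r = sin 58.830°/1.343 = 0.63711; r = 39.577°.
D_min = 2·58.830° − 4·39.577° + 180° = 139.354°.
Rainbow angle = 180° − D_min = 40.646°.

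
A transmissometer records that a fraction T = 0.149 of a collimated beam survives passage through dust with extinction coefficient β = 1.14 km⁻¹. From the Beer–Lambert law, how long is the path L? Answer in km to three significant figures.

Beer–Lambert: T = exp(−βL) ⇒ L = −ln(T)/β = −ln(0.149)/1.14 = 1.9038/1.14 = 1.67 km.

1.67 km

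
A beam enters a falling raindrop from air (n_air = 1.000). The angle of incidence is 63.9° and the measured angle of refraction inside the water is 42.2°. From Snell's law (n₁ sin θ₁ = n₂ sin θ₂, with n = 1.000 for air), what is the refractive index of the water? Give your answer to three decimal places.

1.337

n = sin θ_i / sin θ_r = sin 63.9° / sin 42.2° = 0.8980 / 0.6717 = 1.3369.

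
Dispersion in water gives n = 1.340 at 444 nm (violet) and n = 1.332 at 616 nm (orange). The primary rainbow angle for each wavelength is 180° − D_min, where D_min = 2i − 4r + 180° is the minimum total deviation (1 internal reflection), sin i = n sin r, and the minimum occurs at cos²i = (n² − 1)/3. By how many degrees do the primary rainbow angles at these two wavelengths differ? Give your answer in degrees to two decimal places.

1.15°

At 444 nm (n = 1.340): cos²i = 0.26520 → i = 59.004°, r = 39.770°, D_min = 138.929°, rainbow angle = 41.071°.
At 616 nm (n = 1.332): cos²i = 0.25807 → i = 59.469°, r = 40.290°, D_min = 137.776°, rainbow angle = 42.224°.
Angular width = |41.071° − 42.224°| = 1.153°.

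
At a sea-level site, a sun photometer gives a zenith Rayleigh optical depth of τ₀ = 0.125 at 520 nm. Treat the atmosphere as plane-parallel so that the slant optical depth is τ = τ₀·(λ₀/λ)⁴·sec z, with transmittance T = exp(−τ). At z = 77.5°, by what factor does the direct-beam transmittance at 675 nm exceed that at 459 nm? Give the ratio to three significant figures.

Airmass: sec 77.5° = 4.6202.
τ(675 nm) = 0.125 × (520/675)⁴ × 4.6202 = 0.125 × 0.3522 × 4.6202 = 0.2034.
τ(459 nm) = 0.125 × (520/459)⁴ × 4.6202 = 0.125 × 1.6473 × 4.6202 = 0.9513.
T(675)/T(459) = exp(τ_B − τ_A) = exp(0.7479) = 2.1126.

2.11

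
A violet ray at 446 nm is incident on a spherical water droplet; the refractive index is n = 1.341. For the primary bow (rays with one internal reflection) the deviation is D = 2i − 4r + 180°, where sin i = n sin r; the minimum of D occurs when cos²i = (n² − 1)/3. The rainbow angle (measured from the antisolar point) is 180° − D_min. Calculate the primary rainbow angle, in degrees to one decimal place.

cos²i = (1.79828 − 1)/3 = 0.26609; i = arccos(0.51584) = 58.946°.
sin r = sin 58.946°/1.341 = 0.63884; r = 39.705°.
D_min = 2·58.946° − 4·39.705° + 180° = 139.071°.
Rainbow angle = 180° − D_min = 40.929°.

40.9°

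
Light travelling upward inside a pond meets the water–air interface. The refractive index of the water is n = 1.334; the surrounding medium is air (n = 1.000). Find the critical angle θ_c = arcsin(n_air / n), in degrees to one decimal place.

sin θ_c = n_air / n = 1.000 / 1.334 = 0.7496.
θ_c = arcsin(0.7496) = 48.56°.

48.6°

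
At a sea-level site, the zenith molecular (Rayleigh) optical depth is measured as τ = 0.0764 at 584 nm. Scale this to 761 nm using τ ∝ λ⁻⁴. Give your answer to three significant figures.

τ(761 nm) = τ(584 nm) × (584/761)⁴ = 0.0764 × (0.7674)⁴ = 0.0764 × 0.3468 = 0.0265.

0.0265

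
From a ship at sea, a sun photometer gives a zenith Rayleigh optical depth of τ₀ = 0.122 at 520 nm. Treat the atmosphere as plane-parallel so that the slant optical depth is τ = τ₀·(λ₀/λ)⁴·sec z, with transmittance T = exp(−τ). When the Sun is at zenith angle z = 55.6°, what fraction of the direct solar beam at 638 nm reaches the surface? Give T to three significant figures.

0.909

sec 55.6° = 1.7700.
τ = 0.122 × (520/638)⁴ × 1.7700 = 0.122 × 0.4413 × 1.7700 = 0.0953.
T = exp(−0.0953) = 0.9091.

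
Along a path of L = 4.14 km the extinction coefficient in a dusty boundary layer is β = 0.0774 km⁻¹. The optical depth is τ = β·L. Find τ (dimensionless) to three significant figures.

τ = β·L = 0.0774 × 4.14 = 0.3204.

0.320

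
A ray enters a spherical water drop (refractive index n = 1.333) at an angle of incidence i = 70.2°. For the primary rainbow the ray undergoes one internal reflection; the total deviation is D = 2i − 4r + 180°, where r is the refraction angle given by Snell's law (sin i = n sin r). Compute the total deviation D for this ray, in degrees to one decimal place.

sin r = sin 70.2° / 1.333 = 0.9409/1.333 = 0.7058; r = 44.90°.
D = 2·70.2° − 4·44.90° + 180° = 140.40° − 179.59° + 180° = 140.81°.

140.8°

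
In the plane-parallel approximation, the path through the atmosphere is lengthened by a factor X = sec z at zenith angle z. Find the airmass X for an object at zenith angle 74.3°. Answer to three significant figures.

3.70

X = sec z = 1/cos 74.3° = 1/0.2706 = 3.6955.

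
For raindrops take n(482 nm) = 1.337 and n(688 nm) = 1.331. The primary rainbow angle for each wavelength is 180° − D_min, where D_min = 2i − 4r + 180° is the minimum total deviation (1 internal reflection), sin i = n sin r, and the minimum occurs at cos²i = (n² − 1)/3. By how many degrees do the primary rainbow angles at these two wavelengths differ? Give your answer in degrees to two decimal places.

At 482 nm (n = 1.337): cos²i = 0.26252 → i = 59.178°, r = 39.964°, D_min = 138.500°, rainbow angle = 41.500°.
At 688 nm (n = 1.331): cos²i = 0.25719 → i = 59.527°, r = 40.356°, D_min = 137.630°, rainbow angle = 42.370°.
Angular width = |41.500° − 42.370°| = 0.870°.

0.87°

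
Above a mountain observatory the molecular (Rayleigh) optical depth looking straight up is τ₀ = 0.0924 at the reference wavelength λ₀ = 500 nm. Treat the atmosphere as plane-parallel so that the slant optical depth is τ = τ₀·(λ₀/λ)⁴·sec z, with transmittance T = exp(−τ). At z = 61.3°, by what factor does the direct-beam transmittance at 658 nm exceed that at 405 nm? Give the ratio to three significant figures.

Airmass: sec 61.3° = 2.0824.
τ(658 nm) = 0.0924 × (500/658)⁴ × 2.0824 = 0.0924 × 0.3334 × 2.0824 = 0.0642.
τ(405 nm) = 0.0924 × (500/405)⁴ × 2.0824 = 0.0924 × 2.3231 × 2.0824 = 0.4470.
T(658)/T(405) = exp(τ_B − τ_A) = exp(0.3828) = 1.4664.

1.47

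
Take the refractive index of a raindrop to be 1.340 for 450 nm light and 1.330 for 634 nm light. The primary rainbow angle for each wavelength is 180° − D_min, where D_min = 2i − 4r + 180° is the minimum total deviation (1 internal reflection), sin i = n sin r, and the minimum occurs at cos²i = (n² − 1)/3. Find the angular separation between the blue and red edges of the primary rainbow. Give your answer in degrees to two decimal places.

1.45°

At 450 nm (n = 1.340): cos²i = 0.26520 → i = 59.004°, r = 39.770°, D_min = 138.929°, rainbow angle = 41.071°.
At 634 nm (n = 1.330): cos²i = 0.25630 → i = 59.585°, r = 40.422°, D_min = 137.484°, rainbow angle = 42.516°.
Angular width = |41.071° − 42.516°| = 1.445°.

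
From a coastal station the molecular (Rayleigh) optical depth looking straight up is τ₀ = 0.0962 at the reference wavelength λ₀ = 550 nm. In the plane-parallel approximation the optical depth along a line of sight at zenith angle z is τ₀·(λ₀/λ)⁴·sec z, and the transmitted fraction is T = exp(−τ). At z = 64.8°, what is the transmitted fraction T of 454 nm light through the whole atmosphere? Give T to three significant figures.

0.615

sec 64.8° = 2.3486.
τ = 0.0962 × (550/454)⁴ × 2.3486 = 0.0962 × 2.1539 × 2.3486 = 0.4867.
T = exp(−0.4867) = 0.6147.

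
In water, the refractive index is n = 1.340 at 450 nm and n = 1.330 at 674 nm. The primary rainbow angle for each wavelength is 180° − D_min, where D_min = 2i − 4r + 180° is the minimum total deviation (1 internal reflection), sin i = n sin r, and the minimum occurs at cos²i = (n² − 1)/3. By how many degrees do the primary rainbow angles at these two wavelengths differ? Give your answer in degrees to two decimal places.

1.45°

At 450 nm (n = 1.340): cos²i = 0.26520 → i = 59.004°, r = 39.770°, D_min = 138.929°, rainbow angle = 41.071°.
At 674 nm (n = 1.330): cos²i = 0.25630 → i = 59.585°, r = 40.422°, D_min = 137.484°, rainbow angle = 42.516°.
Angular width = |41.071° − 42.516°| = 1.445°.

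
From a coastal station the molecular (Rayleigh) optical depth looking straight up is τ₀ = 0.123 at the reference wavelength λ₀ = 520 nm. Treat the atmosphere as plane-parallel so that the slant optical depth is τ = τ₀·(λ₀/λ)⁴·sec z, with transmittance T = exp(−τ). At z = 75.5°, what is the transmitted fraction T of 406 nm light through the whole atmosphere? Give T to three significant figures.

sec 75.5° = 3.9939.
τ = 0.123 × (520/406)⁴ × 3.9939 = 0.123 × 2.6910 × 3.9939 = 1.3219.
T = exp(−1.3219) = 0.2666.

0.267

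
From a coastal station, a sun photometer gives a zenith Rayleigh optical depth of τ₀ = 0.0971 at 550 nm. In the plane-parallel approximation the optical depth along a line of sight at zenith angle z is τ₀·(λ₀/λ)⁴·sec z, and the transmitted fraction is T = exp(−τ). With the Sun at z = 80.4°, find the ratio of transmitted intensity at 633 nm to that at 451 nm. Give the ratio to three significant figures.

2.60

Airmass: sec 80.4° = 5.9963.
τ(633 nm) = 0.0971 × (550/633)⁴ × 5.9963 = 0.0971 × 0.5699 × 5.9963 = 0.3318.
τ(451 nm) = 0.0971 × (550/451)⁴ × 5.9963 = 0.0971 × 2.2118 × 5.9963 = 1.2878.
T(633)/T(451) = exp(τ_B − τ_A) = exp(0.9560) = 2.6011.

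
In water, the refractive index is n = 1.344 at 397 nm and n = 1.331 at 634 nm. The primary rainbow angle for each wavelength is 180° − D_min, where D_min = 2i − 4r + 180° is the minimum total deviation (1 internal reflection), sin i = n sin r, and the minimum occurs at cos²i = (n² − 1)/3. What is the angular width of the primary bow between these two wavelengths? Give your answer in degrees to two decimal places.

1.86°

At 397 nm (n = 1.344): cos²i = 0.26878 → i = 58.772°, r = 39.512°, D_min = 139.495°, rainbow angle = 40.505°.
At 634 nm (n = 1.331): cos²i = 0.25719 → i = 59.527°, r = 40.356°, D_min = 137.630°, rainbow angle = 42.370°.
Angular width = |40.505° − 42.370°| = 1.865°.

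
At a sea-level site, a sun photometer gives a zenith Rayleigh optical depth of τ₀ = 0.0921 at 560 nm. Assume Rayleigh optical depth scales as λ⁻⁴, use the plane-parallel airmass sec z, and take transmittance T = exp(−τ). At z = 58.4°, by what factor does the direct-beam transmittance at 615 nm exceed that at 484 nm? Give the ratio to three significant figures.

Airmass: sec 58.4° = 1.9084.
τ(615 nm) = 0.0921 × (560/615)⁴ × 1.9084 = 0.0921 × 0.6875 × 1.9084 = 0.1208.
τ(484 nm) = 0.0921 × (560/484)⁴ × 1.9084 = 0.0921 × 1.7921 × 1.9084 = 0.3150.
T(615)/T(484) = exp(τ_B − τ_A) = exp(0.1942) = 1.2143.

1.21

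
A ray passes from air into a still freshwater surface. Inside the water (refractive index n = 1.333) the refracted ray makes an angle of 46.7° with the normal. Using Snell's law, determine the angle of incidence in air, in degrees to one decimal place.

Snell: sin θ_i = n · sin θ_r = 1.333 × sin 46.7° = 1.333 × 0.7278 = 0.9701.
θ_i = arcsin(0.9701) = 75.96°.

76.0°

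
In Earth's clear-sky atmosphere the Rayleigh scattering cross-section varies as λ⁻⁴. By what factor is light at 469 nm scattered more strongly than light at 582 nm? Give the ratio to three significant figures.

Rayleigh scattering ∝ λ⁻⁴, so the ratio of coefficients is the inverse fourth power of the wavelength ratio.
σ(469)/σ(582) = (582/469)⁴ = (1.2409)⁴ = 2.371.

2.37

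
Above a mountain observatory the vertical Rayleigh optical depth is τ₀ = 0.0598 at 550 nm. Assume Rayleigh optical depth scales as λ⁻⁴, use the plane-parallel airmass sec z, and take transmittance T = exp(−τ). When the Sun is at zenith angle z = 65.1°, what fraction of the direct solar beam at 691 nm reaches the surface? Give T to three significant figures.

sec 65.1° = 2.3751.
τ = 0.0598 × (550/691)⁴ × 2.3751 = 0.0598 × 0.4014 × 2.3751 = 0.0570.
T = exp(−0.0570) = 0.9446.

0.945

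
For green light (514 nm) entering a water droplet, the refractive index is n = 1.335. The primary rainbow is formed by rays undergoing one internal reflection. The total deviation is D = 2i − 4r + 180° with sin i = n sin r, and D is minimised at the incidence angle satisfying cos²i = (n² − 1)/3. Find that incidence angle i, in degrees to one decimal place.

59.3°

cos²i = (1.335² − 1)/3 = (1.78222 − 1)/3 = 0.26074.
cos i = 0.51063, so i = 59.294°.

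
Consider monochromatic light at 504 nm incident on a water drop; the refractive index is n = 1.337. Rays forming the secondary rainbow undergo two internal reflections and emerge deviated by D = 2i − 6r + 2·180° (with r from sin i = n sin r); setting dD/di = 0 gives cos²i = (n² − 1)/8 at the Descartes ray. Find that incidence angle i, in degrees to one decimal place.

cos²i = (1.337² − 1)/8 = (1.78757 − 1)/8 = 0.09845.
cos i = 0.31376, so i = 71.714°.

71.7°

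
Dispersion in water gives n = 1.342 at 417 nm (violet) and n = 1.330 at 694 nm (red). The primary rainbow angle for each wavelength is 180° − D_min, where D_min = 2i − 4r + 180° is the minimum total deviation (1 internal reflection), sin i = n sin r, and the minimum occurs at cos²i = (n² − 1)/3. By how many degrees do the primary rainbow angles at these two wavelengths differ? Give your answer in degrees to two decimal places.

1.73°

At 417 nm (n = 1.342): cos²i = 0.26699 → i = 58.888°, r = 39.641°, D_min = 139.213°, rainbow angle = 40.787°.
At 694 nm (n = 1.330): cos²i = 0.25630 → i = 59.585°, r = 40.422°, D_min = 137.484°, rainbow angle = 42.516°.
Angular width = |40.787° − 42.516°| = 1.729°.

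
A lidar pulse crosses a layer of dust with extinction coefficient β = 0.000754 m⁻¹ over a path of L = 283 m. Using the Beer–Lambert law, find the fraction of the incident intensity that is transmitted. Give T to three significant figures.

τ = β·L = 0.000754 × 283 = 0.2134.
T = exp(−0.2134) = 0.8078.

0.808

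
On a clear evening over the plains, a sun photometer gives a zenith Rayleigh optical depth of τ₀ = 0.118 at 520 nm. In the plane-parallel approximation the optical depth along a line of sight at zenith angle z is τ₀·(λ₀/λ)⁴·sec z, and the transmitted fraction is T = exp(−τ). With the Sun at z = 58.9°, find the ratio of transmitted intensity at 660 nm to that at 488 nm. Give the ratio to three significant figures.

Airmass: sec 58.9° = 1.9360.
τ(660 nm) = 0.118 × (520/660)⁴ × 1.9360 = 0.118 × 0.3853 × 1.9360 = 0.0880.
τ(488 nm) = 0.118 × (520/488)⁴ × 1.9360 = 0.118 × 1.2892 × 1.9360 = 0.2945.
T(660)/T(488) = exp(τ_B − τ_A) = exp(0.2065) = 1.2294.

1.23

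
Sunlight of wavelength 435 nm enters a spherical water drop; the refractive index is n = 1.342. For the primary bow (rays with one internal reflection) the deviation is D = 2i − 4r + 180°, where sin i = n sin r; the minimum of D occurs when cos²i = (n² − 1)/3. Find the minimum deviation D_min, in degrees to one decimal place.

139.2°

cos²i = (1.80096 − 1)/3 = 0.26699; i = arccos(0.51671) = 58.888°.
sin r = sin 58.888°/1.342 = 0.63797; r = 39.641°.
D_min = 2·58.888° − 4·39.641° + 180° = 139.213°.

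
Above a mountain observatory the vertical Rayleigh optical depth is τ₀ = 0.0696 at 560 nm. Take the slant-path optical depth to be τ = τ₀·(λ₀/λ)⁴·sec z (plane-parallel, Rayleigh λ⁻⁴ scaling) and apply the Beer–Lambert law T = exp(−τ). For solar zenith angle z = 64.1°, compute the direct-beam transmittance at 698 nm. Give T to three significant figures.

0.936

sec 64.1° = 2.2894.
τ = 0.0696 × (560/698)⁴ × 2.2894 = 0.0696 × 0.4143 × 2.2894 = 0.0660.
T = exp(−0.0660) = 0.9361.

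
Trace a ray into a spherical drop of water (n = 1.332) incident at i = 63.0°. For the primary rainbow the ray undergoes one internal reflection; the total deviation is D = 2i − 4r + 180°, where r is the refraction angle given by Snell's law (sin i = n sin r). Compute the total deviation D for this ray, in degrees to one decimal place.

138.1°

sin r = sin 63.0° / 1.332 = 0.8910/1.332 = 0.6689; r = 41.98°.
D = 2·63.0° − 4·41.98° + 180° = 126.00° − 167.94° + 180° = 138.06°.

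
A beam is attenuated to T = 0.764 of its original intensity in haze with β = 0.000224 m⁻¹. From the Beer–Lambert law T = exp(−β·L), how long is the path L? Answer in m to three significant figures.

Beer–Lambert: T = exp(−βL) ⇒ L = −ln(T)/β = −ln(0.764)/0.000224 = 0.2692/0.000224 = 1202 m.

1200 m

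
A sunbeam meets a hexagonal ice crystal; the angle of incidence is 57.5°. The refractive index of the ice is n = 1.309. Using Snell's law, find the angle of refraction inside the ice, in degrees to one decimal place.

Snell: sin θ_r = sin θ_i / n = sin 57.5° / 1.309 = 0.8434 / 1.309 = 0.6443.
θ_r = arcsin(0.6443) = 40.11°.

40.1°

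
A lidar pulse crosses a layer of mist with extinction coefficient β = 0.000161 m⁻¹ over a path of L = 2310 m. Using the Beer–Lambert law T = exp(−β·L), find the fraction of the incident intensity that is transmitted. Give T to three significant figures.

0.689

τ = β·L = 0.000161 × 2310 = 0.3719.
T = exp(−0.3719) = 0.6894.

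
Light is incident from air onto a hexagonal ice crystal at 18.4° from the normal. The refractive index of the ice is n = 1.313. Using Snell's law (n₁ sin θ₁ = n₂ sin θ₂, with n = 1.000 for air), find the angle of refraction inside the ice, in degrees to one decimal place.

13.9°

Snell: sin θ_r = sin θ_i / n = sin 18.4° / 1.313 = 0.3156 / 1.313 = 0.2404.
θ_r = arcsin(0.2404) = 13.91°.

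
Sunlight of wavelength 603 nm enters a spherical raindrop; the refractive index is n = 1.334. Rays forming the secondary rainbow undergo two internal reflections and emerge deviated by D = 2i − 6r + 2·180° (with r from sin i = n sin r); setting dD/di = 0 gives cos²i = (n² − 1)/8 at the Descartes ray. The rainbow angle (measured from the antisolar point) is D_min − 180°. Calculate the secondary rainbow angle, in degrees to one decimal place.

51.2°

cos²i = (1.77956 − 1)/8 = 0.09744; i = arccos(0.31216) = 71.810°.
sin r = sin 71.810°/1.334 = 0.71217; r = 45.411°.
D_min = 2·71.810° − 6·45.411° + 360° = 231.153°.
Rainbow angle = D_min − 180° = 51.153°.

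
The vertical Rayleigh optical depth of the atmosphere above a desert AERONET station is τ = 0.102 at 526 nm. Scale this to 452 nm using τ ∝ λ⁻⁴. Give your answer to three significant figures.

0.187

τ(452 nm) = τ(526 nm) × (526/452)⁴ = 0.102 × (1.1637)⁴ = 0.102 × 1.8340 = 0.1871.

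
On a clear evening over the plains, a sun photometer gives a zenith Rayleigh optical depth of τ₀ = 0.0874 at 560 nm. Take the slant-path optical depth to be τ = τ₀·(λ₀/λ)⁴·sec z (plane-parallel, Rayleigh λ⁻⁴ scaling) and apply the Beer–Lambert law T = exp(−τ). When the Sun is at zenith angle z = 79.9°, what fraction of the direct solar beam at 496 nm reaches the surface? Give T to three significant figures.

0.445

sec 79.9° = 5.7023.
τ = 0.0874 × (560/496)⁴ × 5.7023 = 0.0874 × 1.6249 × 5.7023 = 0.8098.
T = exp(−0.8098) = 0.4449.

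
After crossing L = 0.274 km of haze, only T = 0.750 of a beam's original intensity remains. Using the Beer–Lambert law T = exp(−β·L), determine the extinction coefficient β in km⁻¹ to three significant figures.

1.05 km⁻¹

Beer–Lambert: T = exp(−βL) ⇒ β = −ln(T)/L = −ln(0.750)/0.274 = 0.2877/0.274 = 1.05 km⁻¹.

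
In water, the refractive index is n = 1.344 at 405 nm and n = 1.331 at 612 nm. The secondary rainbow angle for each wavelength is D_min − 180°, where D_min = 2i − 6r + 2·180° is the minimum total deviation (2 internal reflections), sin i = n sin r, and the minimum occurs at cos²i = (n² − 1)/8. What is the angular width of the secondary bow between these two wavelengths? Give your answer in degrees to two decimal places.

At 405 nm (n = 1.344): cos²i = 0.10079 → i = 71.490°, r = 44.874°, D_min = 233.733°, rainbow angle = 53.733°.
At 612 nm (n = 1.331): cos²i = 0.09645 → i = 71.907°, r = 45.575°, D_min = 230.365°, rainbow angle = 50.365°.
Angular width = |53.733° − 50.365°| = 3.368°.

3.37°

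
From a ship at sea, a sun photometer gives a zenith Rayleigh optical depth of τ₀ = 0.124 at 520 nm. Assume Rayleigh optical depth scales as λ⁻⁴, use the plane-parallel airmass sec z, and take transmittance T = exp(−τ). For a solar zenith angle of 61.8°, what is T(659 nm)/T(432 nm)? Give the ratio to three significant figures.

Airmass: sec 61.8° = 2.1162.
τ(659 nm) = 0.124 × (520/659)⁴ × 2.1162 = 0.124 × 0.3877 × 2.1162 = 0.1017.
τ(432 nm) = 0.124 × (520/432)⁴ × 2.1162 = 0.124 × 2.0993 × 2.1162 = 0.5509.
T(659)/T(432) = exp(τ_B − τ_A) = exp(0.4491) = 1.5670.

1.57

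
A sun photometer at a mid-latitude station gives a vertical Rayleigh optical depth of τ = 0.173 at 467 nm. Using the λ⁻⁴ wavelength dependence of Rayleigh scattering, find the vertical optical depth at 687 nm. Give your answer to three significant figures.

0.0369

τ(687 nm) = τ(467 nm) × (467/687)⁴ = 0.173 × (0.6798)⁴ = 0.173 × 0.2135 = 0.0369.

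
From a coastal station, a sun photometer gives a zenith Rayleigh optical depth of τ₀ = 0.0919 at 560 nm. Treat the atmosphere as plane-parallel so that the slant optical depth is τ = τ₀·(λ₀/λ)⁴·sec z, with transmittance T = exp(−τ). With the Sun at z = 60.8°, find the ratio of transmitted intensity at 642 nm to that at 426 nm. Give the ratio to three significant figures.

1.57

Airmass: sec 60.8° = 2.0498.
τ(642 nm) = 0.0919 × (560/642)⁴ × 2.0498 = 0.0919 × 0.5789 × 2.0498 = 0.1091.
τ(426 nm) = 0.0919 × (560/426)⁴ × 2.0498 = 0.0919 × 2.9862 × 2.0498 = 0.5625.
T(642)/T(426) = exp(τ_B − τ_A) = exp(0.4535) = 1.5738.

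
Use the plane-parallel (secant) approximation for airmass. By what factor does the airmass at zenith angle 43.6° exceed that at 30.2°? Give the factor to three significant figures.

1.19

X(43.6°)/X(30.2°) = sec 43.6° / sec 30.2° = cos 30.2° / cos 43.6° = 0.8643/0.7242 = 1.1935.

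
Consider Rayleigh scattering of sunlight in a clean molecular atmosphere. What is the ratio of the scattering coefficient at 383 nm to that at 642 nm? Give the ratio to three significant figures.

Rayleigh scattering ∝ λ⁻⁴, so the ratio of coefficients is the inverse fourth power of the wavelength ratio.
σ(383)/σ(642) = (642/383)⁴ = (1.6762)⁴ = 7.895.

7.89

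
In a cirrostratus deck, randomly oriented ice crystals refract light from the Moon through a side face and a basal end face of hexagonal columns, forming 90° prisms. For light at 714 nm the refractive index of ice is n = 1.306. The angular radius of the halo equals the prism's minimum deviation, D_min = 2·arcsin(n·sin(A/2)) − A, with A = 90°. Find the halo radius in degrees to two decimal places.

44.88°

n·sin(A/2) = 1.306 × sin 45° = 1.306 × 0.7071 = 0.9235.
D_min = 2·arcsin(0.9235) − 90° = 2 × 67.440° − 90° = 44.881°.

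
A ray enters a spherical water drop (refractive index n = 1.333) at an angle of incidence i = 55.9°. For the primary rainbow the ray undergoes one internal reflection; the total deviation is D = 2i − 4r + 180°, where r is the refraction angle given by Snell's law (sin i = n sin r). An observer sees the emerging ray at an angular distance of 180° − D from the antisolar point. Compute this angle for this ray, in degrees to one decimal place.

sin r = sin 55.9° / 1.333 = 0.8281/1.333 = 0.6212; r = 38.40°.
D = 2·55.9° − 4·38.40° + 180° = 111.80° − 153.62° + 180° = 138.18°.
Angle from antisolar point = 180° − D = 41.82°.

41.8°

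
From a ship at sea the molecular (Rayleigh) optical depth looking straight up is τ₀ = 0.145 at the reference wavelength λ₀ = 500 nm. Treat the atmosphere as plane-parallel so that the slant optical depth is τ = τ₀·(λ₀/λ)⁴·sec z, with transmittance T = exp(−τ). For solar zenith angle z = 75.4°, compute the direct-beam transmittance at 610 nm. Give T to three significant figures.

sec 75.4° = 3.9672.
τ = 0.145 × (500/610)⁴ × 3.9672 = 0.145 × 0.4514 × 3.9672 = 0.2597.
T = exp(−0.2597) = 0.7713.

0.771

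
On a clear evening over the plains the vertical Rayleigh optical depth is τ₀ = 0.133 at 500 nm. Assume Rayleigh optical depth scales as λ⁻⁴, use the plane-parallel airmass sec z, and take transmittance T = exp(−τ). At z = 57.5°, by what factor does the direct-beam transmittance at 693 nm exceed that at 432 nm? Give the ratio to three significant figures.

Airmass: sec 57.5° = 1.8612.
τ(693 nm) = 0.133 × (500/693)⁴ × 1.8612 = 0.133 × 0.2710 × 1.8612 = 0.0671.
τ(432 nm) = 0.133 × (500/432)⁴ × 1.8612 = 0.133 × 1.7945 × 1.8612 = 0.4442.
T(693)/T(432) = exp(τ_B − τ_A) = exp(0.3771) = 1.4581.

1.46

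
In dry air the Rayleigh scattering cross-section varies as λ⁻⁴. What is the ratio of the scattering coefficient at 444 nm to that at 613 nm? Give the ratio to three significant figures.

Rayleigh scattering ∝ λ⁻⁴, so the ratio of coefficients is the inverse fourth power of the wavelength ratio.
σ(444)/σ(613) = (613/444)⁴ = (1.3806)⁴ = 3.633.

3.63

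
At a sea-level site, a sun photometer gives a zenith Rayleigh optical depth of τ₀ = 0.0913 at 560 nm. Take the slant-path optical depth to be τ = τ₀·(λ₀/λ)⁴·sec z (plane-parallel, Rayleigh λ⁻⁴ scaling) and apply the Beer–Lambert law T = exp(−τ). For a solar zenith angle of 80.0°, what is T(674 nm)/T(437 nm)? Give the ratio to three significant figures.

Airmass: sec 80.0° = 5.7588.
τ(674 nm) = 0.0913 × (560/674)⁴ × 5.7588 = 0.0913 × 0.4766 × 5.7588 = 0.2506.
τ(437 nm) = 0.0913 × (560/437)⁴ × 5.7588 = 0.0913 × 2.6967 × 5.7588 = 1.4178.
T(674)/T(437) = exp(τ_B − τ_A) = exp(1.1673) = 3.2132.

3.21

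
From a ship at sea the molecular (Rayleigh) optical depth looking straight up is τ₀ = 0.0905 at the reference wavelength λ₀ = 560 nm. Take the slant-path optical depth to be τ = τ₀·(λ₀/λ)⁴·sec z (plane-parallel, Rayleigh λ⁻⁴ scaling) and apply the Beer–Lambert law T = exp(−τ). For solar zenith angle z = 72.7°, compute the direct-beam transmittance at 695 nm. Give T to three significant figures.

0.880

sec 72.7° = 3.3628.
τ = 0.0905 × (560/695)⁴ × 3.3628 = 0.0905 × 0.4215 × 3.3628 = 0.1283.
T = exp(−0.1283) = 0.8796.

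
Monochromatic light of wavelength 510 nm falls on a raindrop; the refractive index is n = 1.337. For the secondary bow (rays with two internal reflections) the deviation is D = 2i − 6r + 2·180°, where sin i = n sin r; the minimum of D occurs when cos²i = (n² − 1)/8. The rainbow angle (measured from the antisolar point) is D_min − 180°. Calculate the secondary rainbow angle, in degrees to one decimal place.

51.9°

cos²i = (1.78757 − 1)/8 = 0.09845; i = arccos(0.31376) = 71.714°.
sin r = sin 71.714°/1.337 = 0.71017; r = 45.249°.
D_min = 2·71.714° − 6·45.249° + 360° = 231.934°.
Rainbow angle = D_min − 180° = 51.934°.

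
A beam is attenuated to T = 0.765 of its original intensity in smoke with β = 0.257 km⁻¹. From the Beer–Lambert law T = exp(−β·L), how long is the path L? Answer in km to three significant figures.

Beer–Lambert: T = exp(−βL) ⇒ L = −ln(T)/β = −ln(0.765)/0.257 = 0.2679/0.257 = 1.042 km.

1.04 km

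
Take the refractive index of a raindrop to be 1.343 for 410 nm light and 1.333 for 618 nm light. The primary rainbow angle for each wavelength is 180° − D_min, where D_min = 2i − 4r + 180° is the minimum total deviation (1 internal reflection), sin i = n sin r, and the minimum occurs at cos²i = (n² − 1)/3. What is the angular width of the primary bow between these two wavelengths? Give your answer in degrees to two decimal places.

At 410 nm (n = 1.343): cos²i = 0.26788 → i = 58.830°, r = 39.577°, D_min = 139.354°, rainbow angle = 40.646°.
At 618 nm (n = 1.333): cos²i = 0.25896 → i = 59.410°, r = 40.225°, D_min = 137.922°, rainbow angle = 42.078°.
Angular width = |40.646° − 42.078°| = 1.432°.

1.43°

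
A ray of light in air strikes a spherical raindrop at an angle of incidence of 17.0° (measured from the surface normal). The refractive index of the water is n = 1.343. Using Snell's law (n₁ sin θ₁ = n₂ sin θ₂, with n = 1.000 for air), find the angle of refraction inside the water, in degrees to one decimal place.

Snell: sin θ_r = sin θ_i / n = sin 17.0° / 1.343 = 0.2924 / 1.343 = 0.2177.
θ_r = arcsin(0.2177) = 12.57°.

12.6°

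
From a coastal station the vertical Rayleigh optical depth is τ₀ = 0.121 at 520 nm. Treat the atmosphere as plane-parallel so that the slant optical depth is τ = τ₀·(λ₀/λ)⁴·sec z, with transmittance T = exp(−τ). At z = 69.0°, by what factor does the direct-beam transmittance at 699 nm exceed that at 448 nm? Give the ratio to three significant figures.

Airmass: sec 69.0° = 2.7904.
τ(699 nm) = 0.121 × (520/699)⁴ × 2.7904 = 0.121 × 0.3063 × 2.7904 = 0.1034.
τ(448 nm) = 0.121 × (520/448)⁴ × 2.7904 = 0.121 × 1.8151 × 2.7904 = 0.6129.
T(699)/T(448) = exp(τ_B − τ_A) = exp(0.5094) = 1.6644.

1.66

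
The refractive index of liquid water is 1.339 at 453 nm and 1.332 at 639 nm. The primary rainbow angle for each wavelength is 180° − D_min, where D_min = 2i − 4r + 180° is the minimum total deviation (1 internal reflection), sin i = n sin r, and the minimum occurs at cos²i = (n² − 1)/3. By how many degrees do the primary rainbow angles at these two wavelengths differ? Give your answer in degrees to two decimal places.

1.01°

At 453 nm (n = 1.339): cos²i = 0.26431 → i = 59.062°, r = 39.834°, D_min = 138.786°, rainbow angle = 41.214°.
At 639 nm (n = 1.332): cos²i = 0.25807 → i = 59.469°, r = 40.290°, D_min = 137.776°, rainbow angle = 42.224°.
Angular width = |41.214° − 42.224°| = 1.010°.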